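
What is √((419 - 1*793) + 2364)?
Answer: √1990 ≈ 44.609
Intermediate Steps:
√((419 - 1*793) + 2364) = √((419 - 793) + 2364) = √(-374 + 2364) = √1990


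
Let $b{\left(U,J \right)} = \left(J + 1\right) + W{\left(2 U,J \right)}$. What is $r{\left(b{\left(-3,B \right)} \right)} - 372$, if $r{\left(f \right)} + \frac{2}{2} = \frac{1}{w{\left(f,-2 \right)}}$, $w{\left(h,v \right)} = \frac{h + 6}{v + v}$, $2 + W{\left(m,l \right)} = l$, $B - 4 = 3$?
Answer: $- \frac{7091}{19} \approx -373.21$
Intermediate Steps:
$B = 7$ ($B = 4 + 3 = 7$)
$W{\left(m,l \right)} = -2 + l$
$b{\left(U,J \right)} = -1 + 2 J$ ($b{\left(U,J \right)} = \left(J + 1\right) + \left(-2 + J\right) = \left(1 + J\right) + \left(-2 + J\right) = -1 + 2 J$)
$w{\left(h,v \right)} = \frac{6 + h}{2 v}$
$r{\left(f \right)} = -1 + \frac{1}{- \frac{3}{2} - \frac{f}{4}}$ ($r{\left(f \right)} = -1 + \frac{1}{\frac{1}{2} \frac{1}{-2} \left(6 + f\right)} = -1 + \frac{1}{\frac{1}{2} \left(- \frac{1}{2}\right) \left(6 + f\right)} = -1 + \frac{1}{- \frac{3}{2} - \frac{f}{4}}$)
$r{\left(b{\left(-3,B \right)} \right)} - 372 = \frac{10 + \left(-1 + 2 \cdot 7\right)}{-6 - \left(-1 + 2 \cdot 7\right)} - 372 = \frac{10 + \left(-1 + 14\right)}{-6 - \left(-1 + 14\right)} - 372 = \frac{10 + 13}{-6 - 13} - 372 = \frac{1}{-6 - 13} \cdot 23 - 372 = \frac{1}{-19} \cdot 23 - 372 = \left(- \frac{1}{19}\right) 23 - 372 = - \frac{23}{19} - 372 = - \frac{7091}{19}$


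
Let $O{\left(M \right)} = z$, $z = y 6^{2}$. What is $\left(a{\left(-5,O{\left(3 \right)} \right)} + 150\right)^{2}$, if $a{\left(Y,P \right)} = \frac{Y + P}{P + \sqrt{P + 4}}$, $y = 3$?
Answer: $\frac{2969992291}{130321} - \frac{44906043 \sqrt{7}}{4170272} \approx 22761.0$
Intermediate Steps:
$z = 108$ ($z = 3 \cdot 6^{2} = 3 \cdot 36 = 108$)
$O{\left(M \right)} = 108$
$a{\left(Y,P \right)} = \frac{P + Y}{P + \sqrt{4 + P}}$
$\left(a{\left(-5,O{\left(3 \right)} \right)} + 150\right)^{2} = \left(\frac{108 - 5}{108 + \sqrt{4 + 108}} + 150\right)^{2} = \left(\frac{1}{108 + \sqrt{112}} \cdot 103 + 150\right)^{2} = \left(\frac{1}{108 + 4 \sqrt{7}} \cdot 103 + 150\right)^{2} = \left(\frac{103}{108 + 4 \sqrt{7}} + 150\right)^{2} = \left(150 + \frac{103}{108 + 4 \sqrt{7}}\right)^{2}$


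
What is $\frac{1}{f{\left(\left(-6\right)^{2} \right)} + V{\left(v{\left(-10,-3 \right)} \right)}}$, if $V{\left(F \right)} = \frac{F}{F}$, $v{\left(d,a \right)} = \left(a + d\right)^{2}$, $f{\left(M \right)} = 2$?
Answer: $\frac{1}{3} \approx 0.33333$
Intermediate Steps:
$V{\left(F \right)} = 1$
$\frac{1}{f{\left(\left(-6\right)^{2} \right)} + V{\left(v{\left(-10,-3 \right)} \right)}} = \frac{1}{2 + 1} = \frac{1}{3}$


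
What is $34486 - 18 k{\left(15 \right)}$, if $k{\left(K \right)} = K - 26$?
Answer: $34684$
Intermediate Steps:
$k{\left(K \right)} = -26 + K$
$34486 - 18 k{\left(15 \right)} = 34486 - 18 \left(-26 + 15\right) = 34486 - -198 = 34486 + 198 = 34684$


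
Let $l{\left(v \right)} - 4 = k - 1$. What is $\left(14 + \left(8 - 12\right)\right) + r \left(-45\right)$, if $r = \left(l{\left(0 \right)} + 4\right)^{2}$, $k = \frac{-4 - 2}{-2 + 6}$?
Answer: $- \frac{5405}{4} \approx -1351.3$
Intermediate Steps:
$k = - \frac{3}{2}$ ($k = - \frac{6}{4} = \left(-6\right) \frac{1}{4} = - \frac{3}{2} \approx -1.5$)
$l{\left(v \right)} = \frac{3}{2}$ ($l{\left(v \right)} = 4 - \frac{5}{2} = \frac{3}{2}$)
$r = \frac{121}{4}$ ($r = \left(\frac{3}{2} + 4\right)^{2} = \left(\frac{11}{2}\right)^{2} = \frac{121}{4} \approx 30.25$)
$\left(14 + \left(8 - 12\right)\right) + r \left(-45\right) = \left(14 + \left(8 - 12\right)\right) + \frac{121}{4} \left(-45\right) = \left(14 + \left(8 - 12\right)\right) - \frac{5445}{4} = \left(14 - 4\right) - \frac{5445}{4} = 10 - \frac{5445}{4} = - \frac{5405}{4}$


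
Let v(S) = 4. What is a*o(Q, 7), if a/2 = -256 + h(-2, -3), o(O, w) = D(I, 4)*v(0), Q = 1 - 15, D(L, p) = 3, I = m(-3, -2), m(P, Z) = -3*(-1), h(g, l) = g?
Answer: -6192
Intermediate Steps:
m(P, Z) = 3
I = 3
Q = -14
o(O, w) = 12 (o(O, w) = 3*4 = 12)
a = -516 (a = 2*(-256 - 2) = 2*(-258) = -516)
a*o(Q, 7) = -516*12 = -6192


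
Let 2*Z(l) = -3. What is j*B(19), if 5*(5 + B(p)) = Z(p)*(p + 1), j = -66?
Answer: 726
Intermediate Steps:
Z(l) = -3/2 (Z(l) = (½)*(-3) = -3/2)
B(p) = -53/10 - 3*p/10 (B(p) = -5 + (-3*(p + 1)/2)/5 = -5 + (-3*(1 + p)/2)/5 = -5 + (-3/2 - 3*p/2)/5 = -5 + (-3/10 - 3*p/10) = -53/10 - 3*p/10)
j*B(19) = -66*(-53/10 - 3/10*19) = -66*(-53/10 - 57/10) = -66*(-11) = 726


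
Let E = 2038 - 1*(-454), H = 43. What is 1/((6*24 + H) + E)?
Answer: 1/2679 ≈ 0.00037327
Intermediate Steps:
E = 2492 (E = 2038 + 454 = 2492)
1/((6*24 + H) + E) = 1/((6*24 + 43) + 2492) = 1/((144 + 43) + 2492) = 1/(187 + 2492) = 1/2679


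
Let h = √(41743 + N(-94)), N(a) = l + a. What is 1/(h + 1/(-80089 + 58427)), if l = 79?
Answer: 21662/19580540357631 + 7507875904*√163/19580540357631 ≈ 0.0048954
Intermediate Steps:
N(a) = 79 + a
h = 16*√163 (h = √(41743 + (79 - 94)) = √(41743 - 15) = √41728 = 16*√163 ≈ 204.27)
1/(h + 1/(-80089 + 58427)) = 1/(16*√163 + 1/(-80089 + 58427)) = 1/(16*√163 + 1/(-21662)) = 1/(16*√163 - 1/21662) = 1/(-1/21662 + 16*√163)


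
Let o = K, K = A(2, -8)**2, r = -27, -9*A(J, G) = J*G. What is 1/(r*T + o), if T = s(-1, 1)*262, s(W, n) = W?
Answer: 81/573250 ≈ 0.00014130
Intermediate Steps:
A(J, G) = -G*J/9 (A(J, G) = -J*G/9 = -G*J/9)
T = -262 (T = -1*262 = -262)
K = 256/81 (K = (-1/9*(-8)*2)**2 = (16/9)**2 = 256/81 ≈ 3.1605)
o = 256/81 ≈ 3.1605
1/(r*T + o) = 1/(-27*(-262) + 256/81) = 1/(7074 + 256/81) = 1/(573250/81) = 81/573250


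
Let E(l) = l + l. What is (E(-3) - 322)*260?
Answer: -85280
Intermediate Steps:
E(l) = 2*l
(E(-3) - 322)*260 = (2*(-3) - 322)*260 = (-6 - 322)*260 = -328*260 = -85280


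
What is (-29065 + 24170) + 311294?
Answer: 306399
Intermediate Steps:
(-29065 + 24170) + 311294 = -4895 + 311294 = 306399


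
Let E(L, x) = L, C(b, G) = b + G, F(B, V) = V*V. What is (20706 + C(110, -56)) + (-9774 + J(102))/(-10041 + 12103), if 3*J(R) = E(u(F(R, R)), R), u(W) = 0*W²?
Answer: 21398673/1031 ≈ 20755.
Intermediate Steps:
F(B, V) = V²
C(b, G) = G + b
u(W) = 0
J(R) = 0 (J(R) = (⅓)*0 = 0)
(20706 + C(110, -56)) + (-9774 + J(102))/(-10041 + 12103) = (20706 + (-56 + 110)) + (-9774 + 0)/(-10041 + 12103) = (20706 + 54) - 9774/2062 = 20760 - 9774*1/2062 = 20760 - 4887/1031 = 21398673/1031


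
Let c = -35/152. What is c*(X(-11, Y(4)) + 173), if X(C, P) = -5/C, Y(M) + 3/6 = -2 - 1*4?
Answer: -16695/418 ≈ -39.940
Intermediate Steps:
Y(M) = -13/2 (Y(M) = -½ + (-2 - 1*4) = -½ + (-2 - 4) = -½ - 6 = -13/2)
c = -35/152 (c = -35*1/152 = -35/152 ≈ -0.23026)
c*(X(-11, Y(4)) + 173) = -35*(-5/(-11) + 173)/152 = -35*(-5*(-1/11) + 173)/152 = -35*(5/11 + 173)/152 = -35/152*1908/11 = -16695/418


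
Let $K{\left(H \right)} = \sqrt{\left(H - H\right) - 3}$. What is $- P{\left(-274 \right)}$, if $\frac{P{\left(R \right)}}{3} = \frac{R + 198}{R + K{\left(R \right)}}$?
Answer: $- \frac{62472}{75079} - \frac{228 i \sqrt{3}}{75079} \approx -0.83208 - 0.0052599 i$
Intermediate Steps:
$K{\left(H \right)} = i \sqrt{3}$ ($K{\left(H \right)} = \sqrt{0 - 3} = \sqrt{-3} = i \sqrt{3}$)
$P{\left(R \right)} = \frac{3 \left(198 + R\right)}{R + i \sqrt{3}}$ ($P{\left(R \right)} = 3 \frac{R + 198}{R + i \sqrt{3}} = 3 \frac{198 + R}{R + i \sqrt{3}} = \frac{3 \left(198 + R\right)}{R + i \sqrt{3}}$)
$- P{\left(-274 \right)} = - \frac{3 \left(198 - 274\right)}{-274 + i \sqrt{3}} = - \frac{3 \left(-76\right)}{-274 + i \sqrt{3}} = - \frac{-228}{-274 + i \sqrt{3}} = \frac{228}{-274 + i \sqrt{3}}$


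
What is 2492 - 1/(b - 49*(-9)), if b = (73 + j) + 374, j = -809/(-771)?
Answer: 1708158073/685457 ≈ 2492.0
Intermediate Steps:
j = 809/771 (j = -809*(-1/771) = 809/771 ≈ 1.0493)
b = 345446/771 (b = (73 + 809/771) + 374 = 57092/771 + 374 = 345446/771 ≈ 448.05)
2492 - 1/(b - 49*(-9)) = 2492 - 1/(345446/771 - 49*(-9)) = 2492 - 1/(345446/771 + 441) = 2492 - 1/685457/771 = 2492 - 1*771/685457 = 2492 - 771/685457 = 1708158073/685457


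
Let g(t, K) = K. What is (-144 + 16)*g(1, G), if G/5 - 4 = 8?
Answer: -7680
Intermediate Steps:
G = 60 (G = 20 + 5*8 = 20 + 40 = 60)
(-144 + 16)*g(1, G) = (-144 + 16)*60 = -128*60 = -7680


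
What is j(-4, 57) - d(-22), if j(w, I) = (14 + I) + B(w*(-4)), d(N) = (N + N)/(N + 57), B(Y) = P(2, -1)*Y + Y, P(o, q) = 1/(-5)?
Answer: 2977/35 ≈ 85.057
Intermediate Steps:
P(o, q) = -⅕
B(Y) = 4*Y/5 (B(Y) = -Y/5 + Y = 4*Y/5)
d(N) = 2*N/(57 + N) (d(N) = (2*N)/(57 + N) = 2*N/(57 + N))
j(w, I) = 14 + I - 16*w/5 (j(w, I) = (14 + I) + 4*(w*(-4))/5 = (14 + I) + 4*(-4*w)/5 = (14 + I) - 16*w/5 = 14 + I - 16*w/5)
j(-4, 57) - d(-22) = (14 + 57 - 16/5*(-4)) - 2*(-22)/(57 - 22) = (14 + 57 + 64/5) - 2*(-22)/35 = 419/5 - 2*(-22)/35 = 419/5 - 1*(-44/35) = 419/5 + 44/35 = 2977/35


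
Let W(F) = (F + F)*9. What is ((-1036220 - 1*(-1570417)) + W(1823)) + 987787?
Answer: 1554798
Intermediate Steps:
W(F) = 18*F (W(F) = (2*F)*9 = 18*F)
((-1036220 - 1*(-1570417)) + W(1823)) + 987787 = ((-1036220 - 1*(-1570417)) + 18*1823) + 987787 = ((-1036220 + 1570417) + 32814) + 987787 = (534197 + 32814) + 987787 = 567011 + 987787 = 1554798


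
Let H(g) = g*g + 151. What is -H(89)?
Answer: -8072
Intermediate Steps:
H(g) = 151 + g² (H(g) = g² + 151 = 151 + g²)
-H(89) = -(151 + 89²) = -(151 + 7921) = -1*8072 = -8072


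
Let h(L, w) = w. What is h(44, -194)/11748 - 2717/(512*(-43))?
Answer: 6912053/64660992 ≈ 0.10690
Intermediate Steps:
h(44, -194)/11748 - 2717/(512*(-43)) = -194/11748 - 2717/(512*(-43)) = -194*1/11748 - 2717/(-22016) = -97/5874 - 2717*(-1/22016) = -97/5874 + 2717/22016 = 6912053/64660992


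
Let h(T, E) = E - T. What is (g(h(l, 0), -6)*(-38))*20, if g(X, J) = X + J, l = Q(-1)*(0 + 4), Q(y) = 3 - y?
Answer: 16720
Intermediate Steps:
l = 16 (l = (3 - 1*(-1))*(0 + 4) = (3 + 1)*4 = 4*4 = 16)
g(X, J) = J + X
(g(h(l, 0), -6)*(-38))*20 = ((-6 + (0 - 1*16))*(-38))*20 = ((-6 + (0 - 16))*(-38))*20 = ((-6 - 16)*(-38))*20 = -22*(-38)*20 = 836*20 = 16720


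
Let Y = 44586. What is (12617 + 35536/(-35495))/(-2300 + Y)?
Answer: 447804879/1500941570 ≈ 0.29835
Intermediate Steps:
(12617 + 35536/(-35495))/(-2300 + Y) = (12617 + 35536/(-35495))/(-2300 + 44586) = (12617 + 35536*(-1/35495))/42286 = (12617 - 35536/35495)*(1/42286) = (447804879/35495)*(1/42286) = 447804879/1500941570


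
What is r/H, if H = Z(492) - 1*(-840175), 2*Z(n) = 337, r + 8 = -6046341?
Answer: -12092698/1680687 ≈ -7.1951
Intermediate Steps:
r = -6046349 (r = -8 - 6046341 = -6046349)
Z(n) = 337/2 (Z(n) = (½)*337 = 337/2)
H = 1680687/2 (H = 337/2 - 1*(-840175) = 337/2 + 840175 = 1680687/2 ≈ 8.4034e+5)
r/H = -6046349/1680687/2 = -6046349*2/1680687 = -12092698/1680687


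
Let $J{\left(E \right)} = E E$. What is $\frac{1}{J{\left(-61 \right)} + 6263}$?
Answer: $\frac{1}{9984} \approx 0.00010016$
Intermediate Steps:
$J{\left(E \right)} = E^{2}$
$\frac{1}{J{\left(-61 \right)} + 6263} = \frac{1}{\left(-61\right)^{2} + 6263} = \frac{1}{3721 + 6263} = \frac{1}{9984}$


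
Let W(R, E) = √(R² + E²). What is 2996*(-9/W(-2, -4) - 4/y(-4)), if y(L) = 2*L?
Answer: 1498 - 13482*√5/5 ≈ -4531.3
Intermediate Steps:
W(R, E) = √(E² + R²)
2996*(-9/W(-2, -4) - 4/y(-4)) = 2996*(-9/√((-4)² + (-2)²) - 4/(2*(-4))) = 2996*(-9/√(16 + 4) - 4/(-8)) = 2996*(-9*√5/10 - 4*(-⅛)) = 2996*(-9*√5/10 + ½) = 2996*(½ - 9*√5/10) = 1498 - 13482*√5/5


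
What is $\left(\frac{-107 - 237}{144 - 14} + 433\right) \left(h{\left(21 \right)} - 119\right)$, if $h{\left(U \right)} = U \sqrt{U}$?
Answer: $- \frac{3328787}{65} + \frac{587433 \sqrt{21}}{65} \approx -9797.4$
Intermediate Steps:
$h{\left(U \right)} = U^{\frac{3}{2}}$
$\left(\frac{-107 - 237}{144 - 14} + 433\right) \left(h{\left(21 \right)} - 119\right) = \left(\frac{-107 - 237}{144 - 14} + 433\right) \left(21^{\frac{3}{2}} - 119\right) = \left(- \frac{344}{130} + 433\right) \left(21 \sqrt{21} - 119\right) = \left(\left(-344\right) \frac{1}{130} + 433\right) \left(-119 + 21 \sqrt{21}\right) = \left(- \frac{172}{65} + 433\right) \left(-119 + 21 \sqrt{21}\right) = \frac{27973 \left(-119 + 21 \sqrt{21}\right)}{65} = - \frac{3328787}{65} + \frac{587433 \sqrt{21}}{65}$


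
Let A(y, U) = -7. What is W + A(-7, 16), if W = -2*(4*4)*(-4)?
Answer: 121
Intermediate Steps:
W = 128 (W = -2*16*(-4) = -32*(-4) = -1*(-128) = 128)
W + A(-7, 16) = 128 - 7 = 121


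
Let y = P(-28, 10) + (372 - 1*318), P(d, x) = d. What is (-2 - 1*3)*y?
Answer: -130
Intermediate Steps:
y = 26 (y = -28 + (372 - 1*318) = -28 + (372 - 318) = -28 + 54 = 26)
(-2 - 1*3)*y = (-2 - 1*3)*26 = (-2 - 3)*26 = -5*26 = -130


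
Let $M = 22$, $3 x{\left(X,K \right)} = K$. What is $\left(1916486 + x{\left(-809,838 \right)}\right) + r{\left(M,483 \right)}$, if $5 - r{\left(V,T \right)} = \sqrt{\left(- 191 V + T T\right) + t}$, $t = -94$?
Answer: $\frac{5750311}{3} - \sqrt{228993} \approx 1.9163 \cdot 10^{6}$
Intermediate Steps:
$x{\left(X,K \right)} = \frac{K}{3}$
$r{\left(V,T \right)} = 5 - \sqrt{-94 + T^{2} - 191 V}$ ($r{\left(V,T \right)} = 5 - \sqrt{\left(- 191 V + T T\right) - 94} = 5 - \sqrt{\left(- 191 V + T^{2}\right) - 94} = 5 - \sqrt{\left(T^{2} - 191 V\right) - 94} = 5 - \sqrt{-94 + T^{2} - 191 V}$)
$\left(1916486 + x{\left(-809,838 \right)}\right) + r{\left(M,483 \right)} = \left(1916486 + \frac{1}{3} \cdot 838\right) + \left(5 - \sqrt{-94 + 483^{2} - 4202}\right) = \left(1916486 + \frac{838}{3}\right) + \left(5 - \sqrt{-94 + 233289 - 4202}\right) = \frac{5750296}{3} + \left(5 - \sqrt{228993}\right) = \frac{5750311}{3} - \sqrt{228993}$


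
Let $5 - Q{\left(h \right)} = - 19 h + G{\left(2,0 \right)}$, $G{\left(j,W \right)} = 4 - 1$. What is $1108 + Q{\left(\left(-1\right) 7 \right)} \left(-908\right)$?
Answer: $120056$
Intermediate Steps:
$G{\left(j,W \right)} = 3$ ($G{\left(j,W \right)} = 4 - 1 = 3$)
$Q{\left(h \right)} = 2 + 19 h$ ($Q{\left(h \right)} = 5 - \left(- 19 h + 3\right) = 5 - \left(3 - 19 h\right) = 5 + \left(-3 + 19 h\right) = 2 + 19 h$)
$1108 + Q{\left(\left(-1\right) 7 \right)} \left(-908\right) = 1108 + \left(2 + 19 \left(\left(-1\right) 7\right)\right) \left(-908\right) = 1108 + \left(2 + 19 \left(-7\right)\right) \left(-908\right) = 1108 + \left(2 - 133\right) \left(-908\right) = 1108 - -118948 = 1108 + 118948 = 120056$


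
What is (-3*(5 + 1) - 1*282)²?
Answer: 90000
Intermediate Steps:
(-3*(5 + 1) - 1*282)² = (-3*6 - 282)² = (-18 - 282)² = (-300)² = 90000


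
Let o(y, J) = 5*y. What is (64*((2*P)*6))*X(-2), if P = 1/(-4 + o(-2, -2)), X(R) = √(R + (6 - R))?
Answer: -384*√6/7 ≈ -134.37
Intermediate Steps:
X(R) = √6
P = -1/14 (P = 1/(-4 + 5*(-2)) = 1/(-4 - 10) = 1/(-14) = -1/14 ≈ -0.071429)
(64*((2*P)*6))*X(-2) = (64*((2*(-1/14))*6))*√6 = (64*(-⅐*6))*√6 = (64*(-6/7))*√6 = -384*√6/7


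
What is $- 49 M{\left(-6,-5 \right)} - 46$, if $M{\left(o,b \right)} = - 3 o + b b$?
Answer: $-2153$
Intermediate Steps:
$M{\left(o,b \right)} = b^{2} - 3 o$ ($M{\left(o,b \right)} = - 3 o + b^{2} = b^{2} - 3 o$)
$- 49 M{\left(-6,-5 \right)} - 46 = - 49 \left(\left(-5\right)^{2} - -18\right) - 46 = - 49 \left(25 + 18\right) - 46 = \left(-49\right) 43 - 46 = -2107 - 46 = -2153$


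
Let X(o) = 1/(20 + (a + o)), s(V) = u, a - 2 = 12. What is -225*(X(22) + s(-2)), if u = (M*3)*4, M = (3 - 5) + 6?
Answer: -605025/56 ≈ -10804.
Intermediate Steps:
a = 14 (a = 2 + 12 = 14)
M = 4 (M = -2 + 6 = 4)
u = 48 (u = (4*3)*4 = 12*4 = 48)
s(V) = 48
X(o) = 1/(34 + o) (X(o) = 1/(20 + (14 + o)) = 1/(34 + o))
-225*(X(22) + s(-2)) = -225*(1/(34 + 22) + 48) = -225*(1/56 + 48) = -225*2689/56 = -605025/56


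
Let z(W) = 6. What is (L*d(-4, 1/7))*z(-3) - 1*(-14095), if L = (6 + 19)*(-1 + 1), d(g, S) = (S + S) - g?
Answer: 14095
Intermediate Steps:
d(g, S) = -g + 2*S (d(g, S) = 2*S - g = -g + 2*S)
L = 0 (L = 25*0 = 0)
(L*d(-4, 1/7))*z(-3) - 1*(-14095) = (0*(-1*(-4) + 2/7))*6 - 1*(-14095) = (0*(4 + 2*(1/7)))*6 + 14095 = (0*(4 + 2/7))*6 + 14095 = (0*(30/7))*6 + 14095 = 0*6 + 14095 = 0 + 14095 = 14095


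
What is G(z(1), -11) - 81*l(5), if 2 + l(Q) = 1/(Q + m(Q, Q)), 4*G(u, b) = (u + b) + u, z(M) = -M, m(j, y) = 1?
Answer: 581/4 ≈ 145.25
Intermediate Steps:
G(u, b) = u/2 + b/4 (G(u, b) = ((u + b) + u)/4 = ((b + u) + u)/4 = (b + 2*u)/4 = u/2 + b/4)
l(Q) = -2 + 1/(1 + Q) (l(Q) = -2 + 1/(Q + 1) = -2 + 1/(1 + Q))
G(z(1), -11) - 81*l(5) = ((-1*1)/2 + (¼)*(-11)) - 81*(-1 - 2*5)/(1 + 5) = ((½)*(-1) - 11/4) - 81*(-1 - 10)/6 = (-½ - 11/4) - 27*(-11)/2 = -13/4 - 81*(-11/6) = -13/4 + 297/2 = 581/4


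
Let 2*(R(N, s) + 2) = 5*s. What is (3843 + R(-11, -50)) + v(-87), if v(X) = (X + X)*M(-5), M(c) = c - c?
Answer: 3716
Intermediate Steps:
M(c) = 0
R(N, s) = -2 + 5*s/2 (R(N, s) = -2 + (5*s)/2 = -2 + 5*s/2)
v(X) = 0 (v(X) = (X + X)*0 = (2*X)*0 = 0)
(3843 + R(-11, -50)) + v(-87) = (3843 + (-2 + (5/2)*(-50))) + 0 = (3843 + (-2 - 125)) + 0 = (3843 - 127) + 0 = 3716 + 0 = 3716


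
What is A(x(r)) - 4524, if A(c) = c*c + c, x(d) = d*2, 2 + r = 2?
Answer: -4524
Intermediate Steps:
r = 0 (r = -2 + 2 = 0)
x(d) = 2*d
A(c) = c + c**2 (A(c) = c**2 + c = c + c**2)
A(x(r)) - 4524 = (2*0)*(1 + 2*0) - 4524 = 0*(1 + 0) - 4524 = 0*1 - 4524 = 0 - 4524 = -4524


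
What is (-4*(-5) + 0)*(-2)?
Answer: -40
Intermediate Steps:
(-4*(-5) + 0)*(-2) = (20 + 0)*(-2) = 20*(-2) = -40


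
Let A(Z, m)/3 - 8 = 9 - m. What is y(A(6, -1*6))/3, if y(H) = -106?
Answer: -106/3 ≈ -35.333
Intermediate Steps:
A(Z, m) = 51 - 3*m (A(Z, m) = 24 + 3*(9 - m) = 24 + (27 - 3*m) = 51 - 3*m)
y(A(6, -1*6))/3 = -106/3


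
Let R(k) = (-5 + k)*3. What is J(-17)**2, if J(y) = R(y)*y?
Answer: 1258884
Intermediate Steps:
R(k) = -15 + 3*k
J(y) = y*(-15 + 3*y) (J(y) = (-15 + 3*y)*y = y*(-15 + 3*y))
J(-17)**2 = (3*(-17)*(-5 - 17))**2 = (3*(-17)*(-22))**2 = 1122**2 = 1258884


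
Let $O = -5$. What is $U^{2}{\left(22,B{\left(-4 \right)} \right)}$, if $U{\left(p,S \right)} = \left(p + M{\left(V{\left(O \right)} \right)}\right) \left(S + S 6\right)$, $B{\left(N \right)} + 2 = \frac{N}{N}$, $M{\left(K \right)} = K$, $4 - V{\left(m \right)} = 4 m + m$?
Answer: $127449$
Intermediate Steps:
$V{\left(m \right)} = 4 - 5 m$ ($V{\left(m \right)} = 4 - \left(4 m + m\right) = 4 - 5 m$)
$B{\left(N \right)} = -1$ ($B{\left(N \right)} = -2 + \frac{N}{N} = -2 + 1 = -1$)
$U{\left(p,S \right)} = 7 S \left(29 + p\right)$ ($U{\left(p,S \right)} = \left(p + \left(4 - -25\right)\right) \left(S + S 6\right) = \left(p + \left(4 + 25\right)\right) \left(S + 6 S\right) = \left(p + 29\right) 7 S = \left(29 + p\right) 7 S = 7 S \left(29 + p\right)$)
$U^{2}{\left(22,B{\left(-4 \right)} \right)} = \left(7 \left(-1\right) \left(29 + 22\right)\right)^{2} = \left(7 \left(-1\right) 51\right)^{2} = \left(-357\right)^{2} = 127449$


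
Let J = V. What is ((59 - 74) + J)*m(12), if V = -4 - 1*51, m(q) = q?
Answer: -840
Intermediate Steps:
V = -55 (V = -4 - 51 = -55)
J = -55
((59 - 74) + J)*m(12) = ((59 - 74) - 55)*12 = (-15 - 55)*12 = -70*12 = -840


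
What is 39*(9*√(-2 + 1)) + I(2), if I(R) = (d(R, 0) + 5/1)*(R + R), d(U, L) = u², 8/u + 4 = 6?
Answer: 84 + 351*I ≈ 84.0 + 351.0*I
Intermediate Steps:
u = 4 (u = 8/(-4 + 6) = 8/2 = 8*(½) = 4)
d(U, L) = 16 (d(U, L) = 4² = 16)
I(R) = 42*R (I(R) = (16 + 5/1)*(R + R) = (16 + 5*1)*(2*R) = (16 + 5)*(2*R) = 21*(2*R) = 42*R)
39*(9*√(-2 + 1)) + I(2) = 39*(9*√(-2 + 1)) + 42*2 = 39*(9*√(-1)) + 84 = 39*(9*I) + 84 = 351*I + 84 = 84 + 351*I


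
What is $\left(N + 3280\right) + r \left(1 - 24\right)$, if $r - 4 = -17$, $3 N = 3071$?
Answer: $\frac{13808}{3} \approx 4602.7$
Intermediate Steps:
$N = \frac{3071}{3}$ ($N = \frac{1}{3} \cdot 3071 = \frac{3071}{3} \approx 1023.7$)
$r = -13$ ($r = 4 - 17 = -13$)
$\left(N + 3280\right) + r \left(1 - 24\right) = \left(\frac{3071}{3} + 3280\right) - 13 \left(1 - 24\right) = \frac{12911}{3} - -299 = \frac{12911}{3} + 299 = \frac{13808}{3}$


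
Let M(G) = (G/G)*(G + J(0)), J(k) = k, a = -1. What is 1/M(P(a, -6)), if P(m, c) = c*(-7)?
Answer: 1/42 ≈ 0.023810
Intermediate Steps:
P(m, c) = -7*c
M(G) = G (M(G) = (G/G)*(G + 0) = 1*G = G)
1/M(P(a, -6)) = 1/(-7*(-6)) = 1/42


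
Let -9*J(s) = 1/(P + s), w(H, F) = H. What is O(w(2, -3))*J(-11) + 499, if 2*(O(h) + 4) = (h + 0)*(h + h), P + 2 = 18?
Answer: 499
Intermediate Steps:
P = 16 (P = -2 + 18 = 16)
O(h) = -4 + h² (O(h) = -4 + ((h + 0)*(h + h))/2 = -4 + (h*(2*h))/2 = -4 + (2*h²)/2 = -4 + h²)
J(s) = -1/(9*(16 + s))
O(w(2, -3))*J(-11) + 499 = (-4 + 2²)*(-1/(144 + 9*(-11))) + 499 = (-4 + 4)*(-1/(144 - 99)) + 499 = 0*(-1/45) + 499 = 0 + 499 = 499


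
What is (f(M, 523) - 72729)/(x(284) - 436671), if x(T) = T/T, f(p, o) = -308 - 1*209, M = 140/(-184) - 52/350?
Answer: 36623/218335 ≈ 0.16774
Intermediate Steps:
M = -7321/8050 (M = 140*(-1/184) - 52*1/350 = -35/46 - 26/175 = -7321/8050 ≈ -0.90944)
f(p, o) = -517 (f(p, o) = -308 - 209 = -517)
x(T) = 1
(f(M, 523) - 72729)/(x(284) - 436671) = (-517 - 72729)/(1 - 436671) = -73246/(-436670) = -73246*(-1/436670) = 36623/218335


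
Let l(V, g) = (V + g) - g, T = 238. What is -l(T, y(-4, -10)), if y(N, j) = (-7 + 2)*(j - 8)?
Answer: -238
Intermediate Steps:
y(N, j) = 40 - 5*j (y(N, j) = -5*(-8 + j) = 40 - 5*j)
l(V, g) = V
-l(T, y(-4, -10)) = -1*238 = -238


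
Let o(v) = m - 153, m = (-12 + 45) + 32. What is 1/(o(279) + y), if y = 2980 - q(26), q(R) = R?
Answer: 1/2866 ≈ 0.00034892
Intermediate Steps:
m = 65 (m = 33 + 32 = 65)
y = 2954 (y = 2980 - 1*26 = 2980 - 26 = 2954)
o(v) = -88 (o(v) = 65 - 153 = -88)
1/(o(279) + y) = 1/(-88 + 2954) = 1/2866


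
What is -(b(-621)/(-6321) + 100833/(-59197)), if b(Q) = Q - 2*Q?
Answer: 224708910/124728079 ≈ 1.8016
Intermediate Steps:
b(Q) = -Q
-(b(-621)/(-6321) + 100833/(-59197)) = -(-1*(-621)/(-6321) + 100833/(-59197)) = -(621*(-1/6321) + 100833*(-1/59197)) = -(-207/2107 - 100833/59197) = -1*(-224708910/124728079) = 224708910/124728079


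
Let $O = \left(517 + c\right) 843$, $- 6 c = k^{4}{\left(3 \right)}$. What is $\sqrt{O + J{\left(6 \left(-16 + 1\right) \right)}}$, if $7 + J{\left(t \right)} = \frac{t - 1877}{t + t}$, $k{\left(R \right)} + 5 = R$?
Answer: $\frac{\sqrt{390228235}}{30} \approx 658.47$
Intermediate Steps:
$k{\left(R \right)} = -5 + R$
$J{\left(t \right)} = -7 + \frac{-1877 + t}{2 t}$ ($J{\left(t \right)} = -7 + \frac{t - 1877}{t + t} = -7 + \frac{-1877 + t}{2 t}$)
$c = - \frac{8}{3}$ ($c = - \frac{\left(-5 + 3\right)^{4}}{6} = - \frac{\left(-2\right)^{4}}{6} = \left(- \frac{1}{6}\right) 16 = - \frac{8}{3} \approx -2.6667$)
$O = 433583$ ($O = \left(517 - \frac{8}{3}\right) 843 = \frac{1543}{3} \cdot 843 = 433583$)
$\sqrt{O + J{\left(6 \left(-16 + 1\right) \right)}} = \sqrt{433583 + \frac{-1877 - 13 \cdot 6 \left(-16 + 1\right)}{2 \cdot 6 \left(-16 + 1\right)}} = \sqrt{433583 + \frac{-1877 - 13 \cdot 6 \left(-15\right)}{2 \cdot 6 \left(-15\right)}} = \sqrt{433583 + \frac{-1877 - -1170}{2 \left(-90\right)}} = \sqrt{433583 + \frac{1}{2} \left(- \frac{1}{90}\right) \left(-1877 + 1170\right)} = \sqrt{433583 + \frac{1}{2} \left(- \frac{1}{90}\right) \left(-707\right)} = \sqrt{433583 + \frac{707}{180}} = \sqrt{\frac{78045647}{180}} = \frac{\sqrt{390228235}}{30}$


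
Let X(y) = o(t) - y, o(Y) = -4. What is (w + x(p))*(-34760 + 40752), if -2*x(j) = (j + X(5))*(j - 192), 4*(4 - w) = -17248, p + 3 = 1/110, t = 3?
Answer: 57040820781/3025 ≈ 1.8856e+7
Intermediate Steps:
p = -329/110 (p = -3 + 1/110 = -329/110 ≈ -2.9909)
X(y) = -4 - y
w = 4316 (w = 4 - 1/4*(-17248) = 4 + 4312 = 4316)
x(j) = -(-192 + j)*(-9 + j)/2 (x(j) = -(j + (-4 - 1*5))*(j - 192)/2 = -(j + (-4 - 5))*(-192 + j)/2 = -(j - 9)*(-192 + j)/2 = -(-9 + j)*(-192 + j)/2 = -(-192 + j)*(-9 + j)/2)
(w + x(p))*(-34760 + 40752) = (4316 + (-864 - (-329/110)**2/2 + (201/2)*(-329/110)))*(-34760 + 40752) = (4316 + (-864 - 1/2*108241/12100 - 66129/220))*5992 = (4316 + (-864 - 108241/24200 - 66129/220))*5992 = (4316 - 28291231/24200)*5992 = (76155969/24200)*5992 = 57040820781/3025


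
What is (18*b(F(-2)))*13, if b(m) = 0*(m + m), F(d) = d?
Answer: 0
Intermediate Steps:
b(m) = 0 (b(m) = 0*(2*m) = 0)
(18*b(F(-2)))*13 = (18*0)*13 = 0*13 = 0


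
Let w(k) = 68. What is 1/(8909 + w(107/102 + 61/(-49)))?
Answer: 1/8977 ≈ 0.00011140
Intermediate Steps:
1/(8909 + w(107/102 + 61/(-49))) = 1/(8909 + 68) = 1/8977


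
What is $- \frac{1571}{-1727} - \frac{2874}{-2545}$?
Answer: $\frac{8961593}{4395215} \approx 2.0389$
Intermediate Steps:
$- \frac{1571}{-1727} - \frac{2874}{-2545} = \left(-1571\right) \left(- \frac{1}{1727}\right) - - \frac{2874}{2545} = \frac{1571}{1727} + \frac{2874}{2545} = \frac{8961593}{4395215}$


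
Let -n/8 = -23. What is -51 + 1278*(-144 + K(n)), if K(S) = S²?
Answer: 43083885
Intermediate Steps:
n = 184 (n = -8*(-23) = 184)
-51 + 1278*(-144 + K(n)) = -51 + 1278*(-144 + 184²) = -51 + 1278*(-144 + 33856) = -51 + 1278*33712 = -51 + 43083936 = 43083885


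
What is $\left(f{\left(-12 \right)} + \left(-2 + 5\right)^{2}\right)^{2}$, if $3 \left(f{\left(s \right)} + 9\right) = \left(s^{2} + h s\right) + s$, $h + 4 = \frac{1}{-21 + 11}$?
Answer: $\frac{91204}{25} \approx 3648.2$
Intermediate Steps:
$h = - \frac{41}{10}$ ($h = -4 + \frac{1}{-21 + 11} = -4 + \frac{1}{-10} = -4 - \frac{1}{10} = - \frac{41}{10} \approx -4.1$)
$f{\left(s \right)} = -9 - \frac{31 s}{30} + \frac{s^{2}}{3}$ ($f{\left(s \right)} = -9 + \frac{\left(s^{2} - \frac{41 s}{10}\right) + s}{3} = -9 + \frac{s^{2} - \frac{31 s}{10}}{3} = -9 + \left(- \frac{31 s}{30} + \frac{s^{2}}{3}\right) = -9 - \frac{31 s}{30} + \frac{s^{2}}{3}$)
$\left(f{\left(-12 \right)} + \left(-2 + 5\right)^{2}\right)^{2} = \left(\left(-9 - - \frac{62}{5} + \frac{\left(-12\right)^{2}}{3}\right) + \left(-2 + 5\right)^{2}\right)^{2} = \left(\left(-9 + \frac{62}{5} + \frac{1}{3} \cdot 144\right) + 3^{2}\right)^{2} = \left(\left(-9 + \frac{62}{5} + 48\right) + 9\right)^{2} = \left(\frac{257}{5} + 9\right)^{2} = \left(\frac{302}{5}\right)^{2} = \frac{91204}{25}$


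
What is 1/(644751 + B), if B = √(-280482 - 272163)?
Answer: 71639/46189378294 - I*√61405/138568134882 ≈ 1.551e-6 - 1.7883e-9*I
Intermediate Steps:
B = 3*I*√61405 (B = √(-552645) = 3*I*√61405 ≈ 743.4*I)
1/(644751 + B) = 1/(644751 + 3*I*√61405)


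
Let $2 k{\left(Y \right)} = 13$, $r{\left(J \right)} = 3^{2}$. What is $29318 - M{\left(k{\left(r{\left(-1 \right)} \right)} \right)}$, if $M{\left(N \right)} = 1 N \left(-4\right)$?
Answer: $29344$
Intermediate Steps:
$r{\left(J \right)} = 9$
$k{\left(Y \right)} = \frac{13}{2}$ ($k{\left(Y \right)} = \frac{1}{2} \cdot 13 = \frac{13}{2}$)
$M{\left(N \right)} = - 4 N$ ($M{\left(N \right)} = N \left(-4\right) = - 4 N$)
$29318 - M{\left(k{\left(r{\left(-1 \right)} \right)} \right)} = 29318 - \left(-4\right) \frac{13}{2} = 29318 - -26 = 29318 + 26 = 29344$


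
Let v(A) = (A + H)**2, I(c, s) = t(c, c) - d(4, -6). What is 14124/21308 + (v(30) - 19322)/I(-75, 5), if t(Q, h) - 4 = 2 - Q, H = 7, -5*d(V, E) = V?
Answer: -476733976/2178743 ≈ -218.81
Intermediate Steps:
d(V, E) = -V/5
t(Q, h) = 6 - Q (t(Q, h) = 4 + (2 - Q) = 6 - Q)
I(c, s) = 34/5 - c (I(c, s) = (6 - c) - (-1)*4/5 = (6 - c) - 1*(-4/5) = (6 - c) + 4/5 = 34/5 - c)
v(A) = (7 + A)**2 (v(A) = (A + 7)**2 = (7 + A)**2)
14124/21308 + (v(30) - 19322)/I(-75, 5) = 14124/21308 + ((7 + 30)**2 - 19322)/(34/5 - 1*(-75)) = 14124*(1/21308) + (37**2 - 19322)/(34/5 + 75) = 3531/5327 + (1369 - 19322)/(409/5) = 3531/5327 - 17953*5/409 = 3531/5327 - 89765/409 = -476733976/2178743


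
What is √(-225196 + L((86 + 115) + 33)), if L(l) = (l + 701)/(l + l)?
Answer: I*√1370080309/78 ≈ 474.55*I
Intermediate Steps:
L(l) = (701 + l)/(2*l) (L(l) = (701 + l)/((2*l)) = (701 + l)*(1/(2*l)) = (701 + l)/(2*l))
√(-225196 + L((86 + 115) + 33)) = √(-225196 + (701 + ((86 + 115) + 33))/(2*((86 + 115) + 33))) = √(-225196 + (701 + (201 + 33))/(2*(201 + 33))) = √(-225196 + (½)*(701 + 234)/234) = √(-225196 + (½)*(1/234)*935) = √(-225196 + 935/468) = √(-105390793/468) = I*√1370080309/78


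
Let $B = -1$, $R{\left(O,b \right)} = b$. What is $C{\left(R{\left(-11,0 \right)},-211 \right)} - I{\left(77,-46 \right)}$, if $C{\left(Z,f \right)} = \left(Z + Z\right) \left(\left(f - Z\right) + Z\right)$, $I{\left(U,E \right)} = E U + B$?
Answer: $3543$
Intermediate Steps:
$I{\left(U,E \right)} = -1 + E U$ ($I{\left(U,E \right)} = E U - 1 = -1 + E U$)
$C{\left(Z,f \right)} = 2 Z f$
$C{\left(R{\left(-11,0 \right)},-211 \right)} - I{\left(77,-46 \right)} = 2 \cdot 0 \left(-211\right) - \left(-1 - 3542\right) = 0 - \left(-1 - 3542\right) = 0 - -3543 = 0 + 3543 = 3543$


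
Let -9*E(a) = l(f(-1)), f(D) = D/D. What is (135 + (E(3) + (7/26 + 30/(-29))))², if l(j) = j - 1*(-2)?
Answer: 91739323225/5116644 ≈ 17930.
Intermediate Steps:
f(D) = 1
l(j) = 2 + j (l(j) = j + 2 = 2 + j)
E(a) = -⅓ (E(a) = -(2 + 1)/9 = -⅑*3 = -⅓)
(135 + (E(3) + (7/26 + 30/(-29))))² = (135 + (-⅓ + (7/26 + 30/(-29))))² = (135 + (-⅓ + (7*(1/26) + 30*(-1/29))))² = (135 + (-⅓ + (7/26 - 30/29)))² = (135 + (-⅓ - 577/754))² = (135 - 2485/2262)² = (302885/2262)² = 91739323225/5116644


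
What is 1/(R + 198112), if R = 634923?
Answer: 1/833035 ≈ 1.2004e-6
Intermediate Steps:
1/(R + 198112) = 1/(634923 + 198112) = 1/833035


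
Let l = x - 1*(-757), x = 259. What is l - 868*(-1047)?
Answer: 909812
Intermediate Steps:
l = 1016 (l = 259 - 1*(-757) = 259 + 757 = 1016)
l - 868*(-1047) = 1016 - 868*(-1047) = 1016 + 908796 = 909812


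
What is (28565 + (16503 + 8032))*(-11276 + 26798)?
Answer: 824218200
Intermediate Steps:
(28565 + (16503 + 8032))*(-11276 + 26798) = (28565 + 24535)*15522 = 53100*15522 = 824218200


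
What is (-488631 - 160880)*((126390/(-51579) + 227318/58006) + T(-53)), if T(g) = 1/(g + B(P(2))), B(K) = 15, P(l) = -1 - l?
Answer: -124118271419939/132508014 ≈ -9.3669e+5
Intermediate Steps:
T(g) = 1/(15 + g) (T(g) = 1/(g + 15) = 1/(15 + g))
(-488631 - 160880)*((126390/(-51579) + 227318/58006) + T(-53)) = (-488631 - 160880)*((126390/(-51579) + 227318/58006) + 1/(15 - 53)) = -649511*((126390*(-1/51579) + 227318*(1/58006)) + 1/(-38)) = -649511*((-3830/1563 + 8743/2231) - 1/38) = -649511*(5120579/3487053 - 1/38) = -649511*191094949/132508014 = -124118271419939/132508014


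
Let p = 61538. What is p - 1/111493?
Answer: 6861056233/111493 ≈ 61538.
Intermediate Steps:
p - 1/111493 = 61538 - 1/111493 = 6861056233/111493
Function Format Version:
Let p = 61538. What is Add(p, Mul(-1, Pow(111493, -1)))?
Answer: Rational(6861056233, 111493) ≈ 61538.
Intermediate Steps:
Add(p, Mul(-1, Pow(111493, -1))) = Add(61538, Mul(-1, Pow(111493, -1))) = Add(61538, Mul(-1, Rational(1, 111493))) = Add(61538, Rational(-1, 111493)) = Rational(6861056233, 111493)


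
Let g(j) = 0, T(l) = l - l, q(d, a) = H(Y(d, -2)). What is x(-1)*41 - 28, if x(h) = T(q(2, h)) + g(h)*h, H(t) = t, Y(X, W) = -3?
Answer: -28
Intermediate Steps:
q(d, a) = -3
T(l) = 0
x(h) = 0 (x(h) = 0 + 0*h = 0 + 0 = 0)
x(-1)*41 - 28 = 0*41 - 28 = 0 - 28 = -28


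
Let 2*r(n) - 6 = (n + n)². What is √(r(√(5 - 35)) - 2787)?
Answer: 6*I*√79 ≈ 53.329*I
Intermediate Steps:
r(n) = 3 + 2*n² (r(n) = 3 + (n + n)²/2 = 3 + (2*n)²/2 = 3 + (4*n²)/2 = 3 + 2*n²)
√(r(√(5 - 35)) - 2787) = √((3 + 2*(√(5 - 35))²) - 2787) = √((3 + 2*(√(-30))²) - 2787) = √((3 + 2*(I*√30)²) - 2787) = √((3 + 2*(-30)) - 2787) = √((3 - 60) - 2787) = √(-57 - 2787) = √(-2844) = 6*I*√79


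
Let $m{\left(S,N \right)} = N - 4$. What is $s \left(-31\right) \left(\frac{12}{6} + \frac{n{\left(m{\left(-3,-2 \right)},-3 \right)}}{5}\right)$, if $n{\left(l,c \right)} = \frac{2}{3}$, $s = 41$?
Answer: $- \frac{40672}{15} \approx -2711.5$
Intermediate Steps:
$m{\left(S,N \right)} = -4 + N$
$n{\left(l,c \right)} = \frac{2}{3}$ ($n{\left(l,c \right)} = 2 \cdot \frac{1}{3} = \frac{2}{3}$)
$s \left(-31\right) \left(\frac{12}{6} + \frac{n{\left(m{\left(-3,-2 \right)},-3 \right)}}{5}\right) = 41 \left(-31\right) \left(\frac{12}{6} + \frac{2}{3 \cdot 5}\right) = - 1271 \left(12 \cdot \frac{1}{6} + \frac{2}{3} \cdot \frac{1}{5}\right) = - 1271 \left(2 + \frac{2}{15}\right) = \left(-1271\right) \frac{32}{15} = - \frac{40672}{15}$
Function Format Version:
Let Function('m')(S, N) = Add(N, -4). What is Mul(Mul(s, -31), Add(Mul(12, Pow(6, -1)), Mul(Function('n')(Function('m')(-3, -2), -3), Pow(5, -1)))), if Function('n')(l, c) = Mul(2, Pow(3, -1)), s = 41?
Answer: Rational(-40672, 15) ≈ -2711.5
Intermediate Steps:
Function('m')(S, N) = Add(-4, N)
Function('n')(l, c) = Rational(2, 3) (Function('n')(l, c) = Mul(2, Rational(1, 3)) = Rational(2, 3))
Mul(Mul(s, -31), Add(Mul(12, Pow(6, -1)), Mul(Function('n')(Function('m')(-3, -2), -3), Pow(5, -1)))) = Mul(Mul(41, -31), Add(Mul(12, Pow(6, -1)), Mul(Rational(2, 3), Pow(5, -1)))) = Mul(-1271, Add(Mul(12, Rational(1, 6)), Mul(Rational(2, 3), Rational(1, 5)))) = Mul(-1271, Add(2, Rational(2, 15))) = Mul(-1271, Rational(32, 15)) = Rational(-40672, 15)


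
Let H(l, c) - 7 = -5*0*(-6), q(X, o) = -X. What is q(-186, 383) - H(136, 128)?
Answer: 179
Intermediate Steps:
H(l, c) = 7 (H(l, c) = 7 - 5*0*(-6) = 7 + 0*(-6) = 7 + 0 = 7)
q(-186, 383) - H(136, 128) = -1*(-186) - 1*7 = 186 - 7 = 179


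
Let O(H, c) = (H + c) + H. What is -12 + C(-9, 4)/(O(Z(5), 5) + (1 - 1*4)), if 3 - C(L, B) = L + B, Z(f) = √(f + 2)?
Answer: -38/3 + 2*√7/3 ≈ -10.903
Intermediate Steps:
Z(f) = √(2 + f)
O(H, c) = c + 2*H
C(L, B) = 3 - B - L (C(L, B) = 3 - (L + B) = 3 - (B + L) = 3 + (-B - L) = 3 - B - L)
-12 + C(-9, 4)/(O(Z(5), 5) + (1 - 1*4)) = -12 + (3 - 1*4 - 1*(-9))/((5 + 2*√(2 + 5)) + (1 - 1*4)) = -12 + (3 - 4 + 9)/((5 + 2*√7) + (1 - 4)) = -12 + 8/((5 + 2*√7) - 3) = -12 + 8/(2 + 2*√7)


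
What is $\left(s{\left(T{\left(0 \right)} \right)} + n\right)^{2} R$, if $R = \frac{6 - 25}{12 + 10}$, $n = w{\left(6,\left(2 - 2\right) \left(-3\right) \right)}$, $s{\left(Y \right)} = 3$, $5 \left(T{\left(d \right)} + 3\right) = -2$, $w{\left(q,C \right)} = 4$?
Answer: $- \frac{931}{22} \approx -42.318$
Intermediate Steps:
$T{\left(d \right)} = - \frac{17}{5}$ ($T{\left(d \right)} = -3 + \frac{1}{5} \left(-2\right) = -3 - \frac{2}{5} = - \frac{17}{5}$)
$n = 4$
$R = - \frac{19}{22} \approx -0.86364$
$\left(s{\left(T{\left(0 \right)} \right)} + n\right)^{2} R = \left(3 + 4\right)^{2} \left(- \frac{19}{22}\right) = 7^{2} \left(- \frac{19}{22}\right) = 49 \left(- \frac{19}{22}\right) = - \frac{931}{22}$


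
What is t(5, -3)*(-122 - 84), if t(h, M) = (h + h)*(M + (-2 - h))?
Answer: 20600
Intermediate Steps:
t(h, M) = 2*h*(-2 + M - h) (t(h, M) = (2*h)*(-2 + M - h) = 2*h*(-2 + M - h))
t(5, -3)*(-122 - 84) = (2*5*(-2 - 3 - 1*5))*(-122 - 84) = (2*5*(-2 - 3 - 5))*(-206) = (2*5*(-10))*(-206) = -100*(-206) = 20600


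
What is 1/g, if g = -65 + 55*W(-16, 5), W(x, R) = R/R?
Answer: -⅒ ≈ -0.10000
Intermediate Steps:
W(x, R) = 1
g = -10 (g = -65 + 55*1 = -65 + 55 = -10)
1/g = 1/(-10) = -⅒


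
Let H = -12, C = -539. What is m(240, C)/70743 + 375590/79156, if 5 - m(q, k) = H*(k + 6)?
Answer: 13032238687/2799866454 ≈ 4.6546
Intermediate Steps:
m(q, k) = 77 + 12*k (m(q, k) = 5 - (-12)*(k + 6) = 5 - (-12)*(6 + k) = 5 - (-72 - 12*k) = 5 + (72 + 12*k) = 77 + 12*k)
m(240, C)/70743 + 375590/79156 = (77 + 12*(-539))/70743 + 375590/79156 = (77 - 6468)*(1/70743) + 375590*(1/79156) = -6391*1/70743 + 187795/39578 = -6391/70743 + 187795/39578 = 13032238687/2799866454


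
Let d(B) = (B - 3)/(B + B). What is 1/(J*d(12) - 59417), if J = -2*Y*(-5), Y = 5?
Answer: -4/237593 ≈ -1.6836e-5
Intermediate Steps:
d(B) = (-3 + B)/(2*B) (d(B) = (-3 + B)/((2*B)) = (-3 + B)*(1/(2*B)) = (-3 + B)/(2*B))
J = 50 (J = -2*5*(-5) = -10*(-5) = 50)
1/(J*d(12) - 59417) = 1/(50*((½)*(-3 + 12)/12) - 59417) = 1/(50*((½)*(1/12)*9) - 59417) = 1/(50*(3/8) - 59417) = 1/(75/4 - 59417) = 1/(-237593/4) = -4/237593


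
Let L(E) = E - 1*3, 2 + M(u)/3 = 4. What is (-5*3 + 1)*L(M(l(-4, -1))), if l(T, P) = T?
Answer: -42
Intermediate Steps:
M(u) = 6 (M(u) = -6 + 3*4 = -6 + 12 = 6)
L(E) = -3 + E (L(E) = E - 3 = -3 + E)
(-5*3 + 1)*L(M(l(-4, -1))) = (-5*3 + 1)*(-3 + 6) = (-15 + 1)*3 = -14*3 = -42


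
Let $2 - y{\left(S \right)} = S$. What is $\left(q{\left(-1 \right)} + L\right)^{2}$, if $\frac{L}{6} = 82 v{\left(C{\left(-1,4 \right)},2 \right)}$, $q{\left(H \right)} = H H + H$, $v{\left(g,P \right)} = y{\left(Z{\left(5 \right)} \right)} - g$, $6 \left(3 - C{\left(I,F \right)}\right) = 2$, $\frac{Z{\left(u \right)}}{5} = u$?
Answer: $159466384$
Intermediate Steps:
$Z{\left(u \right)} = 5 u$
$C{\left(I,F \right)} = \frac{8}{3}$ ($C{\left(I,F \right)} = 3 - \frac{1}{3} = \frac{8}{3}$)
$y{\left(S \right)} = 2 - S$
$v{\left(g,P \right)} = -23 - g$ ($v{\left(g,P \right)} = \left(2 - 5 \cdot 5\right) - g = \left(2 - 25\right) - g = -23 - g$)
$q{\left(H \right)} = H + H^{2}$ ($q{\left(H \right)} = H^{2} + H = H + H^{2}$)
$L = -12628$ ($L = 6 \cdot 82 \left(-23 - \frac{8}{3}\right) = 6 \cdot 82 \left(- \frac{77}{3}\right) = 6 \left(- \frac{6314}{3}\right) = -12628$)
$\left(q{\left(-1 \right)} + L\right)^{2} = \left(- (1 - 1) - 12628\right)^{2} = \left(\left(-1\right) 0 - 12628\right)^{2} = \left(0 - 12628\right)^{2} = \left(-12628\right)^{2} = 159466384$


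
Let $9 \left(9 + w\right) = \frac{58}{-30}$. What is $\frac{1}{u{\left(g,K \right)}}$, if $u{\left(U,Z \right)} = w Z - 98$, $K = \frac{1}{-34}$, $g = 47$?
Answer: $- \frac{2295}{224288} \approx -0.010232$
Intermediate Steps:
$K = - \frac{1}{34} \approx -0.029412$
$w = - \frac{1244}{135}$ ($w = -9 + \frac{58 \frac{1}{-30}}{9} = -9 + \frac{58 \left(- \frac{1}{30}\right)}{9} = -9 + \frac{1}{9} \left(- \frac{29}{15}\right) = -9 - \frac{29}{135} = - \frac{1244}{135} \approx -9.2148$)
$u{\left(U,Z \right)} = -98 - \frac{1244 Z}{135}$ ($u{\left(U,Z \right)} = - \frac{1244 Z}{135} - 98 = -98 - \frac{1244 Z}{135}$)
$\frac{1}{u{\left(g,K \right)}} = \frac{1}{-98 - - \frac{622}{2295}} = \frac{1}{-98 + \frac{622}{2295}} = \frac{1}{- \frac{224288}{2295}} = - \frac{2295}{224288}$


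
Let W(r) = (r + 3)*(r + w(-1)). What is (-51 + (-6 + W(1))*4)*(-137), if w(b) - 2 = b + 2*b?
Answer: 10275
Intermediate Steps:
w(b) = 2 + 3*b (w(b) = 2 + (b + 2*b) = 2 + 3*b)
W(r) = (-1 + r)*(3 + r) (W(r) = (r + 3)*(r + (2 + 3*(-1))) = (3 + r)*(r + (2 - 3)) = (3 + r)*(r - 1) = (3 + r)*(-1 + r) = (-1 + r)*(3 + r))
(-51 + (-6 + W(1))*4)*(-137) = (-51 + (-6 + (-3 + 1**2 + 2*1))*4)*(-137) = (-51 + (-6 + (-3 + 1 + 2))*4)*(-137) = (-51 + (-6 + 0)*4)*(-137) = (-51 - 6*4)*(-137) = (-51 - 24)*(-137) = -75*(-137) = 10275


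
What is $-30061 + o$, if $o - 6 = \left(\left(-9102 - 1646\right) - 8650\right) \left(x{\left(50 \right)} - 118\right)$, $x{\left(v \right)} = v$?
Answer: $1289009$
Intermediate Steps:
$o = 1319070$ ($o = 6 + \left(\left(-9102 - 1646\right) - 8650\right) \left(50 - 118\right) = 6 + \left(-10748 - 8650\right) \left(-68\right) = 6 - -1319064 = 6 + 1319064 = 1319070$)
$-30061 + o = -30061 + 1319070 = 1289009$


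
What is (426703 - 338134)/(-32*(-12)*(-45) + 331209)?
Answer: 9841/34881 ≈ 0.28213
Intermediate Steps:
(426703 - 338134)/(-32*(-12)*(-45) + 331209) = 88569/(384*(-45) + 331209) = 88569/(-17280 + 331209) = 88569/313929 = 88569*(1/313929) = 9841/34881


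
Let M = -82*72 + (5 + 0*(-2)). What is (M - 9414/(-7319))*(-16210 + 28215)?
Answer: -518200230835/7319 ≈ -7.0802e+7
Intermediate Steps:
M = -5899 (M = -5904 + (5 + 0) = -5904 + 5 = -5899)
(M - 9414/(-7319))*(-16210 + 28215) = (-5899 - 9414/(-7319))*(-16210 + 28215) = (-5899 - 9414*(-1/7319))*12005 = (-5899 + 9414/7319)*12005 = -43165367/7319*12005 = -518200230835/7319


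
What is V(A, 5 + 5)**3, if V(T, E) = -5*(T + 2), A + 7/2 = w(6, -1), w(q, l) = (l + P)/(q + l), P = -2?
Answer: 9261/8 ≈ 1157.6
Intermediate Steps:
w(q, l) = (-2 + l)/(l + q) (w(q, l) = (l - 2)/(q + l) = (-2 + l)/(l + q))
A = -41/10 (A = -7/2 + (-2 - 1)/(-1 + 6) = -7/2 - 3/5 = -41/10 ≈ -4.1000)
V(T, E) = -10 - 5*T (V(T, E) = -5*(2 + T) = -10 - 5*T)
V(A, 5 + 5)**3 = (-10 - 5*(-41/10))**3 = (-10 + 41/2)**3 = (21/2)**3 = 9261/8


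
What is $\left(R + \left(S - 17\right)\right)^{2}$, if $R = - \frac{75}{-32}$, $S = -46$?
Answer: $\frac{3767481}{1024} \approx 3679.2$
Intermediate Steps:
$R = \frac{75}{32}$ ($R = \left(-75\right) \left(- \frac{1}{32}\right) = \frac{75}{32} \approx 2.3438$)
$\left(R + \left(S - 17\right)\right)^{2} = \left(\frac{75}{32} - 63\right)^{2} = \left(- \frac{1941}{32}\right)^{2} = \frac{3767481}{1024}$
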